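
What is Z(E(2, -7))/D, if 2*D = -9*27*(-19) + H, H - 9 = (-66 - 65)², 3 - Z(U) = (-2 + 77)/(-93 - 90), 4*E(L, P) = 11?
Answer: 416/1329007 ≈ 0.00031302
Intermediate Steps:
E(L, P) = 11/4 (E(L, P) = (¼)*11 = 11/4)
Z(U) = 208/61 (Z(U) = 3 - (-2 + 77)/(-93 - 90) = 3 - 75/(-183) = 3 - 75*(-1)/183 = 3 - 1*(-25/61) = 3 + 25/61 = 208/61)
H = 17170 (H = 9 + (-66 - 65)² = 9 + (-131)² = 9 + 17161 = 17170)
D = 21787/2 (D = (-9*27*(-19) + 17170)/2 = (-243*(-19) + 17170)/2 = (4617 + 17170)/2 = (½)*21787 = 21787/2 ≈ 10894.)
Z(E(2, -7))/D = 208/(61*(21787/2)) = (208/61)*(2/21787) = 416/1329007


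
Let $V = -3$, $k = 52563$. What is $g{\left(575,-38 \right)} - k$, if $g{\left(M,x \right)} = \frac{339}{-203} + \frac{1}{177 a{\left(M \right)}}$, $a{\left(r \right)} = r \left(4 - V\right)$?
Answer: $- \frac{1086003164671}{20660325} \approx -52565.0$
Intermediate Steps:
$a{\left(r \right)} = 7 r$ ($a{\left(r \right)} = r \left(4 - -3\right) = r \left(4 + 3\right) = r 7 = 7 r$)
$g{\left(M,x \right)} = - \frac{339}{203} + \frac{1}{1239 M}$ ($g{\left(M,x \right)} = \frac{339}{-203} + \frac{1}{177 \cdot 7 M} = 339 \left(- \frac{1}{203}\right) + \frac{\frac{1}{7} \frac{1}{M}}{177} = - \frac{339}{203} + \frac{1}{1239 M}$)
$g{\left(575,-38 \right)} - k = \frac{29 - 34501725}{35931 \cdot 575} - 52563 = \frac{1}{35931} \cdot \frac{1}{575} \left(29 - 34501725\right) - 52563 = \frac{1}{35931} \cdot \frac{1}{575} \left(-34501696\right) - 52563 = - \frac{34501696}{20660325} - 52563 = - \frac{1086003164671}{20660325}$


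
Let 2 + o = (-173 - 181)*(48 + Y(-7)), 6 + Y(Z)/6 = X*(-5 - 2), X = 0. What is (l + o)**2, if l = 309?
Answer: 15531481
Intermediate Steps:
Y(Z) = -36 (Y(Z) = -36 + 6*(0*(-5 - 2)) = -36 + 6*(0*(-7)) = -36 + 6*0 = -36 + 0 = -36)
o = -4250 (o = -2 + (-173 - 181)*(48 - 36) = -2 - 354*12 = -2 - 4248 = -4250)
(l + o)**2 = (309 - 4250)**2 = (-3941)**2 = 15531481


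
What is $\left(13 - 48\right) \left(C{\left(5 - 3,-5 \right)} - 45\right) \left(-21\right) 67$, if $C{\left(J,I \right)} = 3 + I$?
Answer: $-2314515$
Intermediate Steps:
$\left(13 - 48\right) \left(C{\left(5 - 3,-5 \right)} - 45\right) \left(-21\right) 67 = \left(13 - 48\right) \left(\left(3 - 5\right) - 45\right) \left(-21\right) 67 = - 35 \left(-2 - 45\right) \left(-21\right) 67 = \left(-35\right) \left(-47\right) \left(-21\right) 67 = 1645 \left(-21\right) 67 = \left(-34545\right) 67 = -2314515$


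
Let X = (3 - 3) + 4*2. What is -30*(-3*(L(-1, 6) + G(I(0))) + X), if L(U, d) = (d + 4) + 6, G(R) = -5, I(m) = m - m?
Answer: 750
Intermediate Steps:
I(m) = 0
L(U, d) = 10 + d (L(U, d) = (4 + d) + 6 = 10 + d)
X = 8 (X = 0 + 8 = 8)
-30*(-3*(L(-1, 6) + G(I(0))) + X) = -30*(-3*((10 + 6) - 5) + 8) = -30*(-3*(16 - 5) + 8) = -30*(-3*11 + 8) = -30*(-33 + 8) = -30*(-25) = 750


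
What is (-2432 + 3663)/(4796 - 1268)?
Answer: 1231/3528 ≈ 0.34892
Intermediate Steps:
(-2432 + 3663)/(4796 - 1268) = 1231/3528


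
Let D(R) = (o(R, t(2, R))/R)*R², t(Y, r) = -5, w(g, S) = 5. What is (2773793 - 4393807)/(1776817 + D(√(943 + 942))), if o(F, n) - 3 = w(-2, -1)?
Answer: -2878468415438/3157078530849 + 12960112*√1885/3157078530849 ≈ -0.91157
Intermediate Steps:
o(F, n) = 8 (o(F, n) = 3 + 5 = 8)
D(R) = 8*R (D(R) = (8/R)*R² = 8*R)
(2773793 - 4393807)/(1776817 + D(√(943 + 942))) = (2773793 - 4393807)/(1776817 + 8*√(943 + 942)) = -1620014/(1776817 + 8*√1885)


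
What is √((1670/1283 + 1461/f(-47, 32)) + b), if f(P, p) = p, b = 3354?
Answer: √358289879482/10264 ≈ 58.318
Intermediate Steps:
√((1670/1283 + 1461/f(-47, 32)) + b) = √((1670/1283 + 1461/32) + 3354) = √(1927903/41056 + 3354) = √(139629727/41056) = √358289879482/10264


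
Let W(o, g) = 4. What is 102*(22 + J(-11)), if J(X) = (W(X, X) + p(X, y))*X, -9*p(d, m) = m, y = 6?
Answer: -1496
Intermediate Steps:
p(d, m) = -m/9
J(X) = 10*X/3 (J(X) = (4 - ⅑*6)*X = (4 - ⅔)*X = 10*X/3)
102*(22 + J(-11)) = 102*(22 + (10/3)*(-11)) = 102*(22 - 110/3) = 102*(-44/3) = -1496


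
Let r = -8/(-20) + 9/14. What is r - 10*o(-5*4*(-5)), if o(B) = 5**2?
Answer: -17427/70 ≈ -248.96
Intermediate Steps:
o(B) = 25
r = 73/70 (r = -8*(-1/20) + 9*(1/14) = 2/5 + 9/14 = 73/70 ≈ 1.0429)
r - 10*o(-5*4*(-5)) = 73/70 - 10*25 = 73/70 - 250 = -17427/70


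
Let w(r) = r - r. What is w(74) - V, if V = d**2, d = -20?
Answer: -400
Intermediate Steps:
w(r) = 0
V = 400 (V = (-20)**2 = 400)
w(74) - V = 0 - 1*400 = 0 - 400 = -400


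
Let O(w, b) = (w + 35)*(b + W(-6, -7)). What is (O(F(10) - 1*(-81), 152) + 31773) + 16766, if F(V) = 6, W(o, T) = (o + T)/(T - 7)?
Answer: 470374/7 ≈ 67196.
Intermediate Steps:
W(o, T) = (T + o)/(-7 + T)
O(w, b) = (35 + w)*(13/14 + b) (O(w, b) = (w + 35)*(b + (-7 - 6)/(-7 - 7)) = (35 + w)*(b - 13/(-14)) = (35 + w)*(b - 1/14*(-13)) = (35 + w)*(b + 13/14) = (35 + w)*(13/14 + b))
(O(F(10) - 1*(-81), 152) + 31773) + 16766 = ((65/2 + 35*152 + 13*(6 - 1*(-81))/14 + 152*(6 - 1*(-81))) + 31773) + 16766 = ((65/2 + 5320 + 13*(6 + 81)/14 + 152*(6 + 81)) + 31773) + 16766 = ((65/2 + 5320 + (13/14)*87 + 152*87) + 31773) + 16766 = ((65/2 + 5320 + 1131/14 + 13224) + 31773) + 16766 = (130601/7 + 31773) + 16766 = 353012/7 + 16766 = 470374/7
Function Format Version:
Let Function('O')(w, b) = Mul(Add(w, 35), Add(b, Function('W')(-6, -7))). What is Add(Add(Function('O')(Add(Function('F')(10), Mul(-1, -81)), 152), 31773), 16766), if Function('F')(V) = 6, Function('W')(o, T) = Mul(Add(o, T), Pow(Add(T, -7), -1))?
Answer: Rational(470374, 7) ≈ 67196.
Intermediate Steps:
Function('W')(o, T) = Mul(Pow(Add(-7, T), -1), Add(T, o)) (Function('W')(o, T) = Mul(Add(T, o), Pow(Add(-7, T), -1)) = Mul(Pow(Add(-7, T), -1), Add(T, o)))
Function('O')(w, b) = Mul(Add(35, w), Add(Rational(13, 14), b)) (Function('O')(w, b) = Mul(Add(w, 35), Add(b, Mul(Pow(Add(-7, -7), -1), Add(-7, -6)))) = Mul(Add(35, w), Add(b, Mul(Pow(-14, -1), -13))) = Mul(Add(35, w), Add(b, Mul(Rational(-1, 14), -13))) = Mul(Add(35, w), Add(b, Rational(13, 14))) = Mul(Add(35, w), Add(Rational(13, 14), b)))
Add(Add(Function('O')(Add(Function('F')(10), Mul(-1, -81)), 152), 31773), 16766) = Add(Add(Add(Rational(65, 2), Mul(35, 152), Mul(Rational(13, 14), Add(6, Mul(-1, -81))), Mul(152, Add(6, Mul(-1, -81)))), 31773), 16766) = Add(Add(Add(Rational(65, 2), 5320, Mul(Rational(13, 14), Add(6, 81)), Mul(152, Add(6, 81))), 31773), 16766) = Add(Add(Add(Rational(65, 2), 5320, Mul(Rational(13, 14), 87), Mul(152, 87)), 31773), 16766) = Add(Add(Add(Rational(65, 2), 5320, Rational(1131, 14), 13224), 31773), 16766) = Add(Add(Rational(130601, 7), 31773), 16766) = Add(Rational(353012, 7), 16766) = Rational(470374, 7)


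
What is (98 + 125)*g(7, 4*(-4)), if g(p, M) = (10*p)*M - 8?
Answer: -251544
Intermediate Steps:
g(p, M) = -8 + 10*M*p (g(p, M) = 10*M*p - 8 = -8 + 10*M*p)
(98 + 125)*g(7, 4*(-4)) = (98 + 125)*(-8 + 10*(4*(-4))*7) = 223*(-8 + 10*(-16)*7) = 223*(-8 - 1120) = 223*(-1128) = -251544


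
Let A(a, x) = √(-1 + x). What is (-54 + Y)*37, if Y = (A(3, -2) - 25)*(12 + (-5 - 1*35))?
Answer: 23902 - 1036*I*√3 ≈ 23902.0 - 1794.4*I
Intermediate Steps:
Y = 700 - 28*I*√3 (Y = (√(-1 - 2) - 25)*(12 + (-5 - 1*35)) = (√(-3) - 25)*(12 + (-5 - 35)) = (I*√3 - 25)*(12 - 40) = (-25 + I*√3)*(-28) = 700 - 28*I*√3 ≈ 700.0 - 48.497*I)
(-54 + Y)*37 = (-54 + (700 - 28*I*√3))*37 = (646 - 28*I*√3)*37 = 23902 - 1036*I*√3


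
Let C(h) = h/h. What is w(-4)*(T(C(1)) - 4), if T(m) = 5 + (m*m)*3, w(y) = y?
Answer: -16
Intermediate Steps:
C(h) = 1
T(m) = 5 + 3*m² (T(m) = 5 + m²*3 = 5 + 3*m²)
w(-4)*(T(C(1)) - 4) = -4*((5 + 3*1²) - 4) = -4*((5 + 3*1) - 4) = -4*((5 + 3) - 4) = -4*(8 - 4) = -4*4 = -16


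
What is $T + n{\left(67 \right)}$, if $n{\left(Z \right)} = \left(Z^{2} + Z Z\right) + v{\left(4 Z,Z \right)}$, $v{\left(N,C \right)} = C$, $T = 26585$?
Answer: $35630$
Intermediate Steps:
$n{\left(Z \right)} = Z + 2 Z^{2}$ ($n{\left(Z \right)} = \left(Z^{2} + Z Z\right) + Z = \left(Z^{2} + Z^{2}\right) + Z = 2 Z^{2} + Z = Z + 2 Z^{2}$)
$T + n{\left(67 \right)} = 26585 + 67 \left(1 + 2 \cdot 67\right) = 26585 + 67 \left(1 + 134\right) = 26585 + 67 \cdot 135 = 26585 + 9045 = 35630$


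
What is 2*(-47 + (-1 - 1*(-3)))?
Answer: -90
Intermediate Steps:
2*(-47 + (-1 - 1*(-3))) = 2*(-47 + (-1 + 3)) = 2*(-47 + 2) = 2*(-45) = -90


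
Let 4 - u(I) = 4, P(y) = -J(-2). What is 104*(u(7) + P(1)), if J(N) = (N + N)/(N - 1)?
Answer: -416/3 ≈ -138.67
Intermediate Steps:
J(N) = 2*N/(-1 + N) (J(N) = (2*N)/(-1 + N) = 2*N/(-1 + N))
P(y) = -4/3 (P(y) = -2*(-2)/(-1 - 2) = -2*(-2)/(-3) = -2*(-2)*(-1)/3 = -1*4/3 = -4/3)
u(I) = 0 (u(I) = 4 - 1*4 = 4 - 4 = 0)
104*(u(7) + P(1)) = 104*(0 - 4/3) = 104*(-4/3) = -416/3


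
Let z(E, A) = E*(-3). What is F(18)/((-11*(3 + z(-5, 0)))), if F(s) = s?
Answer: -1/11 ≈ -0.090909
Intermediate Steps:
z(E, A) = -3*E
F(18)/((-11*(3 + z(-5, 0)))) = 18/((-11*(3 - 3*(-5)))) = 18/((-11*(3 + 15))) = 18/((-11*18)) = 18/(-198) = 18*(-1/198) = -1/11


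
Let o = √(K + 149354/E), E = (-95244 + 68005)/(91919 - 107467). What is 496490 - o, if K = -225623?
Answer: 496490 - I*√104150738183295/27239 ≈ 4.9649e+5 - 374.66*I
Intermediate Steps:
E = 27239/15548 (E = -27239/(-15548) = -27239*(-1/15548) = 27239/15548 ≈ 1.7519)
o = I*√104150738183295/27239 (o = √(-225623 + 149354/(27239/15548)) = √(-225623 + 149354*(15548/27239)) = √(-225623 + 2322155992/27239) = √(-3823588905/27239) = I*√104150738183295/27239 ≈ 374.66*I)
496490 - o = 496490 - I*√104150738183295/27239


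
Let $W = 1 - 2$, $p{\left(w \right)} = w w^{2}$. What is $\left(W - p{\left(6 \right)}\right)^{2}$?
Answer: $47089$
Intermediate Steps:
$p{\left(w \right)} = w^{3}$
$W = -1$ ($W = 1 - 2 = -1$)
$\left(W - p{\left(6 \right)}\right)^{2} = \left(-1 - 6^{3}\right)^{2} = \left(-1 - 216\right)^{2} = \left(-217\right)^{2} = 47089$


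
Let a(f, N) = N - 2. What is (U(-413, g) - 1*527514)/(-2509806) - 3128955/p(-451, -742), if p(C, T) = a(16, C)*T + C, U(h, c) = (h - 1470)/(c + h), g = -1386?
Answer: -13605043175083/1493221628730 ≈ -9.1112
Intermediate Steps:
a(f, N) = -2 + N
U(h, c) = (-1470 + h)/(c + h)
p(C, T) = C + T*(-2 + C) (p(C, T) = (-2 + C)*T + C = T*(-2 + C) + C = C + T*(-2 + C))
(U(-413, g) - 1*527514)/(-2509806) - 3128955/p(-451, -742) = ((-1470 - 413)/(-1386 - 413) - 1*527514)/(-2509806) - 3128955/(-451 - 742*(-2 - 451)) = (-1883/(-1799) - 527514)*(-1/2509806) - 3128955/(-451 - 742*(-453)) = (-1/1799*(-1883) - 527514)*(-1/2509806) - 3128955/(-451 + 336126) = (269/257 - 527514)*(-1/2509806) - 3128955/335675 = -135570829/257*(-1/2509806) - 3128955*1/335675 = 135570829/645020142 - 21579/2315 = -13605043175083/1493221628730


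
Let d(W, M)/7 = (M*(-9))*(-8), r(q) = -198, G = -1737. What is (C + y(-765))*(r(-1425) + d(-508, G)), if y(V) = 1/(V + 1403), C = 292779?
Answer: -81782272952469/319 ≈ -2.5637e+11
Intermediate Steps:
d(W, M) = 504*M (d(W, M) = 7*((M*(-9))*(-8)) = 7*(-9*M*(-8)) = 7*(72*M) = 504*M)
y(V) = 1/(1403 + V)
(C + y(-765))*(r(-1425) + d(-508, G)) = (292779 + 1/(1403 - 765))*(-198 + 504*(-1737)) = (292779 + 1/638)*(-198 - 875448) = (292779 + 1/638)*(-875646) = (186793003/638)*(-875646) = -81782272952469/319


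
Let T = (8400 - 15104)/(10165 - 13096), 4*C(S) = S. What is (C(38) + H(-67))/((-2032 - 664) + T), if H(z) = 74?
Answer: -489477/15790544 ≈ -0.030998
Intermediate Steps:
C(S) = S/4
T = 6704/2931 (T = -6704/(-2931) = -6704*(-1/2931) = 6704/2931 ≈ 2.2873)
(C(38) + H(-67))/((-2032 - 664) + T) = ((1/4)*38 + 74)/((-2032 - 664) + 6704/2931) = (19/2 + 74)/(-2696 + 6704/2931) = 167/(2*(-7895272/2931)) = (167/2)*(-2931/7895272) = -489477/15790544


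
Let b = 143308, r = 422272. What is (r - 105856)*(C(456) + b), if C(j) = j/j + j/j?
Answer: 45345576960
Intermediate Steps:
C(j) = 2 (C(j) = 1 + 1 = 2)
(r - 105856)*(C(456) + b) = (422272 - 105856)*(2 + 143308) = 316416*143310 = 45345576960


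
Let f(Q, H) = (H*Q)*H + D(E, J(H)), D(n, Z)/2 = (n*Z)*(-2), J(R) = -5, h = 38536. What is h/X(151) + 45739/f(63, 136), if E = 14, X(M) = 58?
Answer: 22458719935/33800312 ≈ 664.45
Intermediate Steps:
D(n, Z) = -4*Z*n (D(n, Z) = 2*((n*Z)*(-2)) = 2*((Z*n)*(-2)) = 2*(-2*Z*n) = -4*Z*n)
f(Q, H) = 280 + Q*H² (f(Q, H) = (H*Q)*H - 4*(-5)*14 = Q*H² + 280 = 280 + Q*H²)
h/X(151) + 45739/f(63, 136) = 38536/58 + 45739/(280 + 63*136²) = 38536*(1/58) + 45739/(280 + 63*18496) = 19268/29 + 45739/(280 + 1165248) = 19268/29 + 45739/1165528 = 22458719935/33800312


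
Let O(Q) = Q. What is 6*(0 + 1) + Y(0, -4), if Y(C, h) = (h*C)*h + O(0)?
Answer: 6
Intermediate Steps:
Y(C, h) = C*h² (Y(C, h) = (h*C)*h + 0 = (C*h)*h + 0 = C*h² + 0 = C*h²)
6*(0 + 1) + Y(0, -4) = 6*(0 + 1) + 0*(-4)² = 6*1 + 0*16 = 6 + 0 = 6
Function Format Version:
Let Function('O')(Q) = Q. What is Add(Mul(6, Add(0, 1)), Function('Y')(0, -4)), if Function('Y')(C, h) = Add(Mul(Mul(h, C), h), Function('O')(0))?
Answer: 6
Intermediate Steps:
Function('Y')(C, h) = Mul(C, Pow(h, 2)) (Function('Y')(C, h) = Add(Mul(Mul(h, C), h), 0) = Add(Mul(Mul(C, h), h), 0) = Add(Mul(C, Pow(h, 2)), 0) = Mul(C, Pow(h, 2)))
Add(Mul(6, Add(0, 1)), Function('Y')(0, -4)) = Add(Mul(6, Add(0, 1)), Mul(0, Pow(-4, 2))) = Add(Mul(6, 1), Mul(0, 16)) = Add(6, 0) = 6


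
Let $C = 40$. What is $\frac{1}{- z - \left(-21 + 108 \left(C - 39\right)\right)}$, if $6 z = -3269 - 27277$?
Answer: $\frac{1}{5004} \approx 0.00019984$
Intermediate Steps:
$z = -5091$ ($z = \frac{-3269 - 27277}{6} = \frac{1}{6} \left(-30546\right) = -5091$)
$\frac{1}{- z - \left(-21 + 108 \left(C - 39\right)\right)} = \frac{1}{\left(-1\right) \left(-5091\right) + \left(- 108 \left(40 - 39\right) + 21\right)} = \frac{1}{5091 + \left(- 108 \left(40 - 39\right) + 21\right)} = \frac{1}{5091 + \left(\left(-108\right) 1 + 21\right)} = \frac{1}{5091 + \left(-108 + 21\right)} = \frac{1}{5091 - 87} = \frac{1}{5004}$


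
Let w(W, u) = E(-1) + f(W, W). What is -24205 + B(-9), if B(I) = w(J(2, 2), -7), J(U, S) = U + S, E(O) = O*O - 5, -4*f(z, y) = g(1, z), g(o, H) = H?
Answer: -24210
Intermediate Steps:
f(z, y) = -z/4
E(O) = -5 + O**2 (E(O) = O**2 - 5 = -5 + O**2)
J(U, S) = S + U
w(W, u) = -4 - W/4 (w(W, u) = (-5 + (-1)**2) - W/4 = (-5 + 1) - W/4 = -4 - W/4)
B(I) = -5 (B(I) = -4 - (2 + 2)/4 = -4 - 1/4*4 = -4 - 1 = -5)
-24205 + B(-9) = -24205 - 5 = -24210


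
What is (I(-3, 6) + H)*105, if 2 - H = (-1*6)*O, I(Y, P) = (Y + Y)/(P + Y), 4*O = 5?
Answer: 1575/2 ≈ 787.50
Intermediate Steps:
O = 5/4 (O = (¼)*5 = 5/4 ≈ 1.2500)
I(Y, P) = 2*Y/(P + Y) (I(Y, P) = (2*Y)/(P + Y) = 2*Y/(P + Y))
H = 19/2 (H = 2 - (-1*6)*5/4 = 2 - (-6)*5/4 = 2 - 1*(-15/2) = 2 + 15/2 = 19/2 ≈ 9.5000)
(I(-3, 6) + H)*105 = (2*(-3)/(6 - 3) + 19/2)*105 = (2*(-3)/3 + 19/2)*105 = (2*(-3)*(⅓) + 19/2)*105 = (-2 + 19/2)*105 = (15/2)*105 = 1575/2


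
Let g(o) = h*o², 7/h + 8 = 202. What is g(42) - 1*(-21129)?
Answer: 2055687/97 ≈ 21193.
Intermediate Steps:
h = 7/194 (h = 7/(-8 + 202) = 7/194 ≈ 0.036082)
g(o) = 7*o²/194
g(42) - 1*(-21129) = (7/194)*42² - 1*(-21129) = (7/194)*1764 + 21129 = 6174/97 + 21129 = 2055687/97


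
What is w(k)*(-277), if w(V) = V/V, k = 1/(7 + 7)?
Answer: -277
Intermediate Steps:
k = 1/14 ≈ 0.071429
w(V) = 1
w(k)*(-277) = 1*(-277) = -277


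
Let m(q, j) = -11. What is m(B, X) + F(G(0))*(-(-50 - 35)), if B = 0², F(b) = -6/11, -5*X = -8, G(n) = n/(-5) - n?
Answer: -631/11 ≈ -57.364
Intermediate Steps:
G(n) = -6*n/5 (G(n) = n*(-⅕) - n = -n/5 - n = -6*n/5)
X = 8/5 (X = -⅕*(-8) = 8/5 ≈ 1.6000)
F(b) = -6/11 (F(b) = -6*1/11 = -6/11)
B = 0
m(B, X) + F(G(0))*(-(-50 - 35)) = -11 - (-6)*(-50 - 35)/11 = -11 - (-6)*(-85)/11 = -11 - 6/11*85 = -11 - 510/11 = -631/11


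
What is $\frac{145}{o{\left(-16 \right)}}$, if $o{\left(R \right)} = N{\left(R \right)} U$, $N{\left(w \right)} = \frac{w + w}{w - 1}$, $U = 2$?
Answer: $\frac{2465}{64} \approx 38.516$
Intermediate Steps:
$N{\left(w \right)} = \frac{2 w}{-1 + w}$
$o{\left(R \right)} = \frac{4 R}{-1 + R}$ ($o{\left(R \right)} = \frac{2 R}{-1 + R} 2 = \frac{4 R}{-1 + R}$)
$\frac{145}{o{\left(-16 \right)}} = \frac{145}{4 \left(-16\right) \frac{1}{-1 - 16}} = \frac{145}{4 \left(-16\right) \frac{1}{-17}} = \frac{145}{4 \left(-16\right) \left(- \frac{1}{17}\right)} = \frac{145}{\frac{64}{17}} = 145 \cdot \frac{17}{64} = \frac{2465}{64}$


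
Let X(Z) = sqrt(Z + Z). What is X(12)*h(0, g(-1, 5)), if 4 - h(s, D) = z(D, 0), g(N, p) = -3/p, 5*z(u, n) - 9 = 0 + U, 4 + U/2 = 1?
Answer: 34*sqrt(6)/5 ≈ 16.657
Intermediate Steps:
U = -6 (U = -8 + 2*1 = -8 + 2 = -6)
X(Z) = sqrt(2)*sqrt(Z) (X(Z) = sqrt(2*Z) = sqrt(2)*sqrt(Z))
z(u, n) = 3/5 (z(u, n) = 9/5 + (0 - 6)/5 = 9/5 + (1/5)*(-6) = 9/5 - 6/5 = 3/5)
h(s, D) = 17/5 (h(s, D) = 4 - 1*3/5 = 4 - 3/5 = 17/5)
X(12)*h(0, g(-1, 5)) = (sqrt(2)*sqrt(12))*(17/5) = (sqrt(2)*(2*sqrt(3)))*(17/5) = (2*sqrt(6))*(17/5) = 34*sqrt(6)/5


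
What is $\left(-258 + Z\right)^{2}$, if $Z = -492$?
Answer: $562500$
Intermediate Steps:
$\left(-258 + Z\right)^{2} = \left(-258 - 492\right)^{2} = \left(-750\right)^{2} = 562500$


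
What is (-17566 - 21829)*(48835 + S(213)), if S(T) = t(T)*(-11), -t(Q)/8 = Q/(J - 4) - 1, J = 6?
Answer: -2289598005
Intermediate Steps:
t(Q) = 8 - 4*Q (t(Q) = -8*(Q/(6 - 4) - 1) = -8*(Q/2 - 1) = -8*(-1 + Q/2) = 8 - 4*Q)
S(T) = -88 + 44*T (S(T) = (8 - 4*T)*(-11) = -88 + 44*T)
(-17566 - 21829)*(48835 + S(213)) = (-17566 - 21829)*(48835 + (-88 + 44*213)) = -39395*(48835 + (-88 + 9372)) = -39395*(48835 + 9284) = -39395*58119 = -2289598005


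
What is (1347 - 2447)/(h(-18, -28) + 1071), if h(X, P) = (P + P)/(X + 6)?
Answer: -3300/3227 ≈ -1.0226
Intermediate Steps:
h(X, P) = 2*P/(6 + X) (h(X, P) = (2*P)/(6 + X) = 2*P/(6 + X))
(1347 - 2447)/(h(-18, -28) + 1071) = (1347 - 2447)/(2*(-28)/(6 - 18) + 1071) = -1100/(2*(-28)/(-12) + 1071) = -1100/(2*(-28)*(-1/12) + 1071) = -1100/(14/3 + 1071) = -1100/3227/3 = -1100*3/3227 = -3300/3227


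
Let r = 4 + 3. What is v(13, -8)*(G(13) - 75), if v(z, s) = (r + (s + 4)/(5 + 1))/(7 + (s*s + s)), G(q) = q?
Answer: -1178/189 ≈ -6.2328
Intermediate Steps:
r = 7
v(z, s) = (23/3 + s/6)/(7 + s + s²) (v(z, s) = (7 + (s + 4)/(5 + 1))/(7 + (s*s + s)) = (7 + (4 + s)/6)/(7 + (s² + s)) = (7 + (4 + s)*(⅙))/(7 + (s + s²)) = (7 + (⅔ + s/6))/(7 + s + s²) = (23/3 + s/6)/(7 + s + s²))
v(13, -8)*(G(13) - 75) = ((46 - 8)/(6*(7 - 8 + (-8)²)))*(13 - 75) = ((⅙)*38/(7 - 8 + 64))*(-62) = ((⅙)*38/63)*(-62) = ((⅙)*(1/63)*38)*(-62) = (19/189)*(-62) = -1178/189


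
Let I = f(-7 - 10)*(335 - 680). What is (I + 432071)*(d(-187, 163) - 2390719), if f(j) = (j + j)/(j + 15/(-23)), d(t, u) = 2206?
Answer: -209175263224734/203 ≈ -1.0304e+12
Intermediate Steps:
f(j) = 2*j/(-15/23 + j) (f(j) = (2*j)/(j + 15*(-1/23)) = (2*j)/(j - 15/23) = (2*j)/(-15/23 + j) = 2*j/(-15/23 + j))
I = -134895/203 (I = (46*(-7 - 10)/(-15 + 23*(-7 - 10)))*(335 - 680) = (46*(-17)/(-15 + 23*(-17)))*(-345) = (46*(-17)/(-15 - 391))*(-345) = (46*(-17)/(-406))*(-345) = (46*(-17)*(-1/406))*(-345) = (391/203)*(-345) = -134895/203 ≈ -664.51)
(I + 432071)*(d(-187, 163) - 2390719) = (-134895/203 + 432071)*(2206 - 2390719) = (87575518/203)*(-2388513) = -209175263224734/203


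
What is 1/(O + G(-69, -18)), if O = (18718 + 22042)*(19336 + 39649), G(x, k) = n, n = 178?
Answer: 1/2404228778 ≈ 4.1593e-10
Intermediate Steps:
G(x, k) = 178
O = 2404228600 (O = 40760*58985 = 2404228600)
1/(O + G(-69, -18)) = 1/(2404228600 + 178) = 1/2404228778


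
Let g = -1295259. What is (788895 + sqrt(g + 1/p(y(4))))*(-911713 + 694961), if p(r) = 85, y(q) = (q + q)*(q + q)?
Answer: -170994569040 - 216752*I*sqrt(9358246190)/85 ≈ -1.7099e+11 - 2.4668e+8*I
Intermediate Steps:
y(q) = 4*q**2 (y(q) = (2*q)*(2*q) = 4*q**2)
(788895 + sqrt(g + 1/p(y(4))))*(-911713 + 694961) = (788895 + sqrt(-1295259 + 1/85))*(-911713 + 694961) = (788895 + sqrt(-1295259 + 1/85))*(-216752) = (788895 + sqrt(-110097014/85))*(-216752) = (788895 + I*sqrt(9358246190)/85)*(-216752) = -170994569040 - 216752*I*sqrt(9358246190)/85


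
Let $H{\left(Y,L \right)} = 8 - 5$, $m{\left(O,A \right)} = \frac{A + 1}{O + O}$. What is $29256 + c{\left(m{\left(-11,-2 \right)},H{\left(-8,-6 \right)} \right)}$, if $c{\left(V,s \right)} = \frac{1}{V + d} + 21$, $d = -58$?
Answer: $\frac{37328153}{1275} \approx 29277.0$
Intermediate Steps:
$m{\left(O,A \right)} = \frac{1 + A}{2 O}$
$H{\left(Y,L \right)} = 3$ ($H{\left(Y,L \right)} = 8 - 5 = 3$)
$c{\left(V,s \right)} = 21 + \frac{1}{-58 + V}$ ($c{\left(V,s \right)} = \frac{1}{V - 58} + 21 = \frac{1}{-58 + V} + 21 = 21 + \frac{1}{-58 + V}$)
$29256 + c{\left(m{\left(-11,-2 \right)},H{\left(-8,-6 \right)} \right)} = 29256 + \frac{-1217 + 21 \frac{1 - 2}{2 \left(-11\right)}}{-58 + \frac{1 - 2}{2 \left(-11\right)}} = 29256 + \frac{-1217 + 21 \cdot \frac{1}{2} \left(- \frac{1}{11}\right) \left(-1\right)}{-58 + \frac{1}{2} \left(- \frac{1}{11}\right) \left(-1\right)} = 29256 + \frac{-1217 + 21 \cdot \frac{1}{22}}{-58 + \frac{1}{22}} = 29256 + \frac{-1217 + \frac{21}{22}}{- \frac{1275}{22}} = 29256 - - \frac{26753}{1275} = 29256 + \frac{26753}{1275} = \frac{37328153}{1275}$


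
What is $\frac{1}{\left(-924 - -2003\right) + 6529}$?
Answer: $\frac{1}{7608} \approx 0.00013144$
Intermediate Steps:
$\frac{1}{\left(-924 - -2003\right) + 6529} = \frac{1}{\left(-924 + 2003\right) + 6529} = \frac{1}{1079 + 6529} = \frac{1}{7608}$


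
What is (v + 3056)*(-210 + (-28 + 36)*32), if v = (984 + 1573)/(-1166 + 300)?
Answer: 60810597/433 ≈ 1.4044e+5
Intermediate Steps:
v = -2557/866 (v = 2557/(-866) = 2557*(-1/866) = -2557/866 ≈ -2.9527)
(v + 3056)*(-210 + (-28 + 36)*32) = (-2557/866 + 3056)*(-210 + (-28 + 36)*32) = 2643939*(-210 + 8*32)/866 = 2643939*(-210 + 256)/866 = (2643939/866)*46 = 60810597/433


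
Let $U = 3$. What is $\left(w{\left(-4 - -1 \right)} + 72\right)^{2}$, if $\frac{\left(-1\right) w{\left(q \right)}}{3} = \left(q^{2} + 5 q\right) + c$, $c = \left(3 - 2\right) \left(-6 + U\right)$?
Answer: $9801$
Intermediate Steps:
$c = -3$ ($c = \left(3 - 2\right) \left(-6 + 3\right) = 1 \left(-3\right) = -3$)
$w{\left(q \right)} = 9 - 15 q - 3 q^{2}$ ($w{\left(q \right)} = - 3 \left(\left(q^{2} + 5 q\right) - 3\right) = - 3 \left(-3 + q^{2} + 5 q\right) = 9 - 15 q - 3 q^{2}$)
$\left(w{\left(-4 - -1 \right)} + 72\right)^{2} = \left(\left(9 - 15 \left(-4 - -1\right) - 3 \left(-4 - -1\right)^{2}\right) + 72\right)^{2} = \left(\left(9 - 15 \left(-4 + 1\right) - 3 \left(-4 + 1\right)^{2}\right) + 72\right)^{2} = \left(\left(9 - -45 - 3 \left(-3\right)^{2}\right) + 72\right)^{2} = \left(\left(9 + 45 - 27\right) + 72\right)^{2} = \left(27 + 72\right)^{2} = 99^{2} = 9801$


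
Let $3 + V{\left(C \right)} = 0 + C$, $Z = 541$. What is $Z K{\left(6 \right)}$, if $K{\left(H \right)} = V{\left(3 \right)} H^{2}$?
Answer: $0$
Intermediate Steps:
$V{\left(C \right)} = -3 + C$ ($V{\left(C \right)} = -3 + \left(0 + C\right) = -3 + C$)
$K{\left(H \right)} = 0$ ($K{\left(H \right)} = \left(-3 + 3\right) H^{2} = 0 H^{2} = 0$)
$Z K{\left(6 \right)} = 541 \cdot 0 = 0$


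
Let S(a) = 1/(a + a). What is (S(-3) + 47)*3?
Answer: 281/2 ≈ 140.50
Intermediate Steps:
S(a) = 1/(2*a)
(S(-3) + 47)*3 = ((½)/(-3) + 47)*3 = ((½)*(-⅓) + 47)*3 = (-⅙ + 47)*3 = (281/6)*3 = 281/2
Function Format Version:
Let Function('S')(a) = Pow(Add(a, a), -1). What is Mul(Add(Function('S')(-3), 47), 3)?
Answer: Rational(281, 2) ≈ 140.50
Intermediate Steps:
Function('S')(a) = Mul(Rational(1, 2), Pow(a, -1)) (Function('S')(a) = Pow(Mul(2, a), -1) = Mul(Rational(1, 2), Pow(a, -1)))
Mul(Add(Function('S')(-3), 47), 3) = Mul(Add(Mul(Rational(1, 2), Pow(-3, -1)), 47), 3) = Mul(Add(Mul(Rational(1, 2), Rational(-1, 3)), 47), 3) = Mul(Add(Rational(-1, 6), 47), 3) = Mul(Rational(281, 6), 3) = Rational(281, 2)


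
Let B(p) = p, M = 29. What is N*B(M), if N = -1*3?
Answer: -87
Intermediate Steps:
N = -3
N*B(M) = -3*29 = -87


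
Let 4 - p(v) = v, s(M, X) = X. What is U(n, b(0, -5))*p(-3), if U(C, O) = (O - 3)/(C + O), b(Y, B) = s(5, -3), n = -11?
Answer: 3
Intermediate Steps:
b(Y, B) = -3
U(C, O) = (-3 + O)/(C + O)
p(v) = 4 - v
U(n, b(0, -5))*p(-3) = ((-3 - 3)/(-11 - 3))*(4 - 1*(-3)) = (-6/(-14))*(4 + 3) = -1/14*(-6)*7 = (3/7)*7 = 3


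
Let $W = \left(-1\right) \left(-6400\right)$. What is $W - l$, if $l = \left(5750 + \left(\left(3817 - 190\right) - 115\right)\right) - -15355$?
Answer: $-18217$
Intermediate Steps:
$W = 6400$
$l = 24617$ ($l = \left(5750 + \left(3627 - 115\right)\right) + 15355 = \left(5750 + 3512\right) + 15355 = 9262 + 15355 = 24617$)
$W - l = 6400 - 24617 = -18217$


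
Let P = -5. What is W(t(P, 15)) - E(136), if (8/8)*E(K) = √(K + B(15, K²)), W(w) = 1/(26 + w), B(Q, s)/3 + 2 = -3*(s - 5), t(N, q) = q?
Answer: 1/41 - I*√166289 ≈ 0.02439 - 407.79*I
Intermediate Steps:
B(Q, s) = 39 - 9*s (B(Q, s) = -6 + 3*(-3*(s - 5)) = -6 + 3*(-3*(-5 + s)) = -6 + 3*(15 - 3*s) = -6 + (45 - 9*s) = 39 - 9*s)
E(K) = √(39 + K - 9*K²) (E(K) = √(K + (39 - 9*K²)) = √(39 + K - 9*K²))
W(t(P, 15)) - E(136) = 1/(26 + 15) - √(39 + 136 - 9*136²) = 1/41 - √(39 + 136 - 9*18496) = 1/41 - √(39 + 136 - 166464) = 1/41 - √(-166289) = 1/41 - I*√166289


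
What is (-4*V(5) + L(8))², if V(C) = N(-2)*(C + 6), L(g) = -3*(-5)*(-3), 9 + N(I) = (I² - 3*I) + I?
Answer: 1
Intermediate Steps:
N(I) = -9 + I² - 2*I (N(I) = -9 + ((I² - 3*I) + I) = -9 + (I² - 2*I) = -9 + I² - 2*I)
L(g) = -45 (L(g) = 15*(-3) = -45)
V(C) = -6 - C (V(C) = (-9 + (-2)² - 2*(-2))*(C + 6) = (-9 + 4 + 4)*(6 + C) = -(6 + C) = -6 - C)
(-4*V(5) + L(8))² = (-4*(-6 - 1*5) - 45)² = (-4*(-6 - 5) - 45)² = (-4*(-11) - 45)² = (44 - 45)² = (-1)² = 1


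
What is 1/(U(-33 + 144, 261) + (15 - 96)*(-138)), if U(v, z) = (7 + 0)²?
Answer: 1/11227 ≈ 8.9071e-5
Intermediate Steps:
U(v, z) = 49 (U(v, z) = 7² = 49)
1/(U(-33 + 144, 261) + (15 - 96)*(-138)) = 1/(49 + (15 - 96)*(-138)) = 1/(49 - 81*(-138)) = 1/(49 + 11178) = 1/11227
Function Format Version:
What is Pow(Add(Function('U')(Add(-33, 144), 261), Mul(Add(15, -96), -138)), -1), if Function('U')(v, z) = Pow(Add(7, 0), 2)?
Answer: Rational(1, 11227) ≈ 8.9071e-5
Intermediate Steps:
Function('U')(v, z) = 49 (Function('U')(v, z) = Pow(7, 2) = 49)
Pow(Add(Function('U')(Add(-33, 144), 261), Mul(Add(15, -96), -138)), -1) = Pow(Add(49, Mul(Add(15, -96), -138)), -1) = Pow(Add(49, Mul(-81, -138)), -1) = Pow(Add(49, 11178), -1) = Pow(11227, -1) = Rational(1, 11227)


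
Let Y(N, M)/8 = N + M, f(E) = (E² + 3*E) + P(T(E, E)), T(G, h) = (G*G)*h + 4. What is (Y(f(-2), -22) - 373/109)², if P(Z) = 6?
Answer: 258212761/11881 ≈ 21733.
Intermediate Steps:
T(G, h) = 4 + h*G² (T(G, h) = G²*h + 4 = h*G² + 4 = 4 + h*G²)
f(E) = 6 + E² + 3*E (f(E) = (E² + 3*E) + 6 = 6 + E² + 3*E)
Y(N, M) = 8*M + 8*N (Y(N, M) = 8*(N + M) = 8*(M + N) = 8*M + 8*N)
(Y(f(-2), -22) - 373/109)² = ((8*(-22) + 8*(6 + (-2)² + 3*(-2))) - 373/109)² = ((-176 + 8*(6 + 4 - 6)) - 373*1/109)² = ((-176 + 8*4) - 373/109)² = ((-176 + 32) - 373/109)² = (-144 - 373/109)² = (-16069/109)² = 258212761/11881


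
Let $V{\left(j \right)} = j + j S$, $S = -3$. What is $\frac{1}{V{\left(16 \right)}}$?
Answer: $- \frac{1}{32} \approx -0.03125$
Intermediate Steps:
$V{\left(j \right)} = - 2 j$ ($V{\left(j \right)} = j + j \left(-3\right) = j - 3 j = - 2 j$)
$\frac{1}{V{\left(16 \right)}} = \frac{1}{\left(-2\right) 16} = \frac{1}{-32} = - \frac{1}{32}$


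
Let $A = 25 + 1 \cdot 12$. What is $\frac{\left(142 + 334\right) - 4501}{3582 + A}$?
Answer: $- \frac{575}{517} \approx -1.1122$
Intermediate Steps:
$A = 37$ ($A = 25 + 12 = 37$)
$\frac{\left(142 + 334\right) - 4501}{3582 + A} = \frac{\left(142 + 334\right) - 4501}{3582 + 37} = \frac{476 - 4501}{3619} = \left(-4025\right) \frac{1}{3619} = - \frac{575}{517}$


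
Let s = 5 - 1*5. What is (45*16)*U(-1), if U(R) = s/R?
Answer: 0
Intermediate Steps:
s = 0 (s = 5 - 5 = 0)
U(R) = 0 (U(R) = 0/R = 0)
(45*16)*U(-1) = (45*16)*0 = 720*0 = 0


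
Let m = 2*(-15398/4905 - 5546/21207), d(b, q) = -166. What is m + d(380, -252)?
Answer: -5991624214/34673445 ≈ -172.80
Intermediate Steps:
m = -235832344/34673445 (m = 2*(-15398*1/4905 - 5546*1/21207) = 2*(-15398/4905 - 5546/21207) = 2*(-117916172/34673445) = -235832344/34673445 ≈ -6.8015)
m + d(380, -252) = -235832344/34673445 - 166 = -5991624214/34673445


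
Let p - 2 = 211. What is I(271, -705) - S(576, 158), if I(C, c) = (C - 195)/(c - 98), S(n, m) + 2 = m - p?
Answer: 45695/803 ≈ 56.905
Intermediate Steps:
p = 213 (p = 2 + 211 = 213)
S(n, m) = -215 + m (S(n, m) = -2 + (m - 1*213) = -2 + (m - 213) = -2 + (-213 + m) = -215 + m)
I(C, c) = (-195 + C)/(-98 + c)
I(271, -705) - S(576, 158) = (-195 + 271)/(-98 - 705) - (-215 + 158) = 76/(-803) - 1*(-57) = -1/803*76 + 57 = -76/803 + 57 = 45695/803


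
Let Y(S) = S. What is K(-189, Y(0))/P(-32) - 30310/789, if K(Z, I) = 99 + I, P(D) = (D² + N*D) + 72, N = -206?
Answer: -232945169/6065832 ≈ -38.403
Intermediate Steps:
P(D) = 72 + D² - 206*D (P(D) = (D² - 206*D) + 72 = 72 + D² - 206*D)
K(-189, Y(0))/P(-32) - 30310/789 = (99 + 0)/(72 + (-32)² - 206*(-32)) - 30310/789 = 99/(72 + 1024 + 6592) - 30310*1/789 = 99/7688 - 30310/789 = -232945169/6065832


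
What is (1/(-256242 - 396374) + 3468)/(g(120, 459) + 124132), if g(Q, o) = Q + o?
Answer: 2263272287/81388393976 ≈ 0.027808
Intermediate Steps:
(1/(-256242 - 396374) + 3468)/(g(120, 459) + 124132) = (1/(-256242 - 396374) + 3468)/((120 + 459) + 124132) = (1/(-652616) + 3468)/(579 + 124132) = (-1/652616 + 3468)/124711 = (2263272287/652616)*(1/124711) = 2263272287/81388393976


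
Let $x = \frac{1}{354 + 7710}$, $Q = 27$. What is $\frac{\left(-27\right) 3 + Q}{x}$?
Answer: $-435456$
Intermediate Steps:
$x = \frac{1}{8064} \approx 0.00012401$
$\frac{\left(-27\right) 3 + Q}{x} = \left(\left(-27\right) 3 + 27\right) \frac{1}{\frac{1}{8064}} = \left(-81 + 27\right) 8064 = \left(-54\right) 8064 = -435456$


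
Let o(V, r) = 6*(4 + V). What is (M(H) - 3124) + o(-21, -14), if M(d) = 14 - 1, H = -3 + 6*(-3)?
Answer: -3213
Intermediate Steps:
o(V, r) = 24 + 6*V
H = -21 (H = -3 - 18 = -21)
M(d) = 13
(M(H) - 3124) + o(-21, -14) = (13 - 3124) + (24 + 6*(-21)) = -3111 + (24 - 126) = -3111 - 102 = -3213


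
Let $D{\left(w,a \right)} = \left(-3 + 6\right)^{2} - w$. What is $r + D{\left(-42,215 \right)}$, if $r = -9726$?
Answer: $-9675$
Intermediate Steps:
$D{\left(w,a \right)} = 9 - w$ ($D{\left(w,a \right)} = 3^{2} - w = 9 - w$)
$r + D{\left(-42,215 \right)} = -9726 + \left(9 - -42\right) = -9726 + \left(9 + 42\right) = -9726 + 51 = -9675$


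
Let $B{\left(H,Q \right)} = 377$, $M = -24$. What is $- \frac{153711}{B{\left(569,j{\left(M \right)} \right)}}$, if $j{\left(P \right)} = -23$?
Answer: $- \frac{153711}{377} \approx -407.72$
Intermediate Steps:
$- \frac{153711}{B{\left(569,j{\left(M \right)} \right)}} = - \frac{153711}{377}$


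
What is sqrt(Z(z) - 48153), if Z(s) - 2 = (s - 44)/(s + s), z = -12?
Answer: I*sqrt(433338)/3 ≈ 219.43*I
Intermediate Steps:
Z(s) = 2 + (-44 + s)/(2*s) (Z(s) = 2 + (s - 44)/(s + s) = 2 + (-44 + s)/((2*s)) = 2 + (-44 + s)*(1/(2*s)) = 2 + (-44 + s)/(2*s))
sqrt(Z(z) - 48153) = sqrt((5/2 - 22/(-12)) - 48153) = sqrt((5/2 - 22*(-1/12)) - 48153) = sqrt((5/2 + 11/6) - 48153) = sqrt(13/3 - 48153) = sqrt(-144446/3) = I*sqrt(433338)/3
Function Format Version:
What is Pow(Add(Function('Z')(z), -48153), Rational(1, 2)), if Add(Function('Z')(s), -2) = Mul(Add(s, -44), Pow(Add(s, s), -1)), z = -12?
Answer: Mul(Rational(1, 3), I, Pow(433338, Rational(1, 2))) ≈ Mul(219.43, I)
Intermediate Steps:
Function('Z')(s) = Add(2, Mul(Rational(1, 2), Pow(s, -1), Add(-44, s))) (Function('Z')(s) = Add(2, Mul(Add(s, -44), Pow(Add(s, s), -1))) = Add(2, Mul(Add(-44, s), Pow(Mul(2, s), -1))) = Add(2, Mul(Add(-44, s), Mul(Rational(1, 2), Pow(s, -1)))) = Add(2, Mul(Rational(1, 2), Pow(s, -1), Add(-44, s))))
Pow(Add(Function('Z')(z), -48153), Rational(1, 2)) = Pow(Add(Add(Rational(5, 2), Mul(-22, Pow(-12, -1))), -48153), Rational(1, 2)) = Pow(Add(Add(Rational(5, 2), Mul(-22, Rational(-1, 12))), -48153), Rational(1, 2)) = Pow(Add(Add(Rational(5, 2), Rational(11, 6)), -48153), Rational(1, 2)) = Pow(Add(Rational(13, 3), -48153), Rational(1, 2)) = Pow(Rational(-144446, 3), Rational(1, 2)) = Mul(Rational(1, 3), I, Pow(433338, Rational(1, 2)))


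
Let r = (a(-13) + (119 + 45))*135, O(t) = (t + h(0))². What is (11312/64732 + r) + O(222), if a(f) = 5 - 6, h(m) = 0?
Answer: 1153672715/16183 ≈ 71289.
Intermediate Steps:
O(t) = t² (O(t) = (t + 0)² = t²)
a(f) = -1
r = 22005 (r = (-1 + (119 + 45))*135 = (-1 + 164)*135 = 163*135 = 22005)
(11312/64732 + r) + O(222) = (11312/64732 + 22005) + 222² = (11312*(1/64732) + 22005) + 49284 = (2828/16183 + 22005) + 49284 = 356109743/16183 + 49284 = 1153672715/16183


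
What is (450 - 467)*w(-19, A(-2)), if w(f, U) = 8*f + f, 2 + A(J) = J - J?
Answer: 2907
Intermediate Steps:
A(J) = -2 (A(J) = -2 + (J - J) = -2 + 0 = -2)
w(f, U) = 9*f
(450 - 467)*w(-19, A(-2)) = (450 - 467)*(9*(-19)) = -17*(-171) = 2907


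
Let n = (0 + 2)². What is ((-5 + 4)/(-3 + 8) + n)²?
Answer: 361/25 ≈ 14.440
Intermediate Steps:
n = 4 (n = 2² = 4)
((-5 + 4)/(-3 + 8) + n)² = ((-5 + 4)/(-3 + 8) + 4)² = (-1/5 + 4)² = (-1*⅕ + 4)² = (-⅕ + 4)² = (19/5)² = 361/25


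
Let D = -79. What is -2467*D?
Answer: 194893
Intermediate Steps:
-2467*D = -2467*(-79) = 194893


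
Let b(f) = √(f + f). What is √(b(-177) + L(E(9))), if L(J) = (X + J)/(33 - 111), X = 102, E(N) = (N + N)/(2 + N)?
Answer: √(-27170 + 20449*I*√354)/143 ≈ 2.9608 + 3.1773*I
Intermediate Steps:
E(N) = 2*N/(2 + N) (E(N) = (2*N)/(2 + N) = 2*N/(2 + N))
L(J) = -17/13 - J/78 (L(J) = (102 + J)/(33 - 111) = (102 + J)/(-78) = (102 + J)*(-1/78) = -17/13 - J/78)
b(f) = √2*√f (b(f) = √(2*f) = √2*√f)
√(b(-177) + L(E(9))) = √(√2*√(-177) + (-17/13 - 9/(39*(2 + 9)))) = √(√2*(I*√177) + (-17/13 - 9/(39*11))) = √(I*√354 + (-17/13 - 9/(39*11))) = √(I*√354 + (-17/13 - 1/78*18/11)) = √(I*√354 + (-17/13 - 3/143)) = √(I*√354 - 190/143) = √(-190/143 + I*√354)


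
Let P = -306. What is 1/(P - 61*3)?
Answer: -1/489 ≈ -0.0020450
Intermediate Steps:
1/(P - 61*3) = 1/(-306 - 61*3) = 1/(-306 - 183) = 1/(-489) = -1/489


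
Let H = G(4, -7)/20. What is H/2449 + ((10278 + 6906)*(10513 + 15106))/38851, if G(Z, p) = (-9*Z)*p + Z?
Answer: 5390703277984/475730495 ≈ 11331.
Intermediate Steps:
G(Z, p) = Z - 9*Z*p (G(Z, p) = -9*Z*p + Z = Z - 9*Z*p)
H = 64/5 (H = (4*(1 - 9*(-7)))/20 = (4*(1 + 63))/20 = (4*64)/20 = (1/20)*256 = 64/5 ≈ 12.800)
H/2449 + ((10278 + 6906)*(10513 + 15106))/38851 = (64/5)/2449 + ((10278 + 6906)*(10513 + 15106))/38851 = (64/5)*(1/2449) + (17184*25619)*(1/38851) = 64/12245 + 440236896*(1/38851) = 64/12245 + 440236896/38851 = 5390703277984/475730495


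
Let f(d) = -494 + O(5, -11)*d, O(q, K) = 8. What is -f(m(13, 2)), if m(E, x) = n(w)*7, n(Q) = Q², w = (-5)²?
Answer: -34506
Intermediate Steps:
w = 25
m(E, x) = 4375 (m(E, x) = 25²*7 = 625*7 = 4375)
f(d) = -494 + 8*d
-f(m(13, 2)) = -(-494 + 8*4375) = -(-494 + 35000) = -1*34506 = -34506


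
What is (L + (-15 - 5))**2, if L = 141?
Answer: 14641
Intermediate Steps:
(L + (-15 - 5))**2 = (141 + (-15 - 5))**2 = (141 - 20)**2 = 121**2 = 14641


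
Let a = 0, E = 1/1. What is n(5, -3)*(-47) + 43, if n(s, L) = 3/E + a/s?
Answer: -98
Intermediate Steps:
E = 1
n(s, L) = 3 (n(s, L) = 3/1 + 0/s = 3*1 + 0 = 3 + 0 = 3)
n(5, -3)*(-47) + 43 = 3*(-47) + 43 = -141 + 43 = -98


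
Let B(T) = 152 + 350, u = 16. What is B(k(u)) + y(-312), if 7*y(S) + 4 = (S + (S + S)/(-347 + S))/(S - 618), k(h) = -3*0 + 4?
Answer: 51223302/102145 ≈ 501.48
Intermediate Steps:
k(h) = 4 (k(h) = 0 + 4 = 4)
B(T) = 502
y(S) = -4/7 + (S + 2*S/(-347 + S))/(7*(-618 + S)) (y(S) = -4/7 + ((S + (S + S)/(-347 + S))/(S - 618))/7 = -4/7 + ((S + (2*S)/(-347 + S))/(-618 + S))/7 = -4/7 + ((S + 2*S/(-347 + S))/(-618 + S))/7 = -4/7 + (S + 2*S/(-347 + S))/(7*(-618 + S)))
B(k(u)) + y(-312) = 502 + (-857784 - 3*(-312)**2 + 3515*(-312))/(7*(214446 + (-312)**2 - 965*(-312))) = 502 + (-857784 - 3*97344 - 1096680)/(7*(214446 + 97344 + 301080)) = 502 + (1/7)*(-857784 - 292032 - 1096680)/612870 = 502 + (1/7)*(1/612870)*(-2246496) = 502 - 53488/102145 = 51223302/102145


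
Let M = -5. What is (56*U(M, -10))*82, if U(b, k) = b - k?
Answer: 22960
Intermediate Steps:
(56*U(M, -10))*82 = (56*(-5 - 1*(-10)))*82 = (56*(-5 + 10))*82 = (56*5)*82 = 280*82 = 22960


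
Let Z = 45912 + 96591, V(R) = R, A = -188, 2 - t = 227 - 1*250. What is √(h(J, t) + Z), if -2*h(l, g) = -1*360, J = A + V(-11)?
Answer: √142683 ≈ 377.73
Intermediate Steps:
t = 25 (t = 2 - (227 - 1*250) = 2 - (227 - 250) = 2 - 1*(-23) = 2 + 23 = 25)
J = -199 (J = -188 - 11 = -199)
h(l, g) = 180 (h(l, g) = -(-1)*360/2 = -½*(-360) = 180)
Z = 142503
√(h(J, t) + Z) = √(180 + 142503) = √142683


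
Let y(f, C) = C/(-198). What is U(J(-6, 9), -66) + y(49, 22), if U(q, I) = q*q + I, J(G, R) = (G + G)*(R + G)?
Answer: 11069/9 ≈ 1229.9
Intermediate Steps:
y(f, C) = -C/198 (y(f, C) = C*(-1/198) = -C/198)
J(G, R) = 2*G*(G + R) (J(G, R) = (2*G)*(G + R) = 2*G*(G + R))
U(q, I) = I + q**2 (U(q, I) = q**2 + I = I + q**2)
U(J(-6, 9), -66) + y(49, 22) = (-66 + (2*(-6)*(-6 + 9))**2) - 1/198*22 = (-66 + (2*(-6)*3)**2) - 1/9 = (-66 + (-36)**2) - 1/9 = (-66 + 1296) - 1/9 = 1230 - 1/9 = 11069/9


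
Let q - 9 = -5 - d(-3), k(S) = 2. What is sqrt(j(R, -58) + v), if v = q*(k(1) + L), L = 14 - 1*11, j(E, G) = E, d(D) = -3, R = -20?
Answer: sqrt(15) ≈ 3.8730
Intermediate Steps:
L = 3 (L = 14 - 11 = 3)
q = 7 (q = 9 + (-5 - 1*(-3)) = 9 + (-5 + 3) = 9 - 2 = 7)
v = 35 (v = 7*(2 + 3) = 7*5 = 35)
sqrt(j(R, -58) + v) = sqrt(-20 + 35) = sqrt(15)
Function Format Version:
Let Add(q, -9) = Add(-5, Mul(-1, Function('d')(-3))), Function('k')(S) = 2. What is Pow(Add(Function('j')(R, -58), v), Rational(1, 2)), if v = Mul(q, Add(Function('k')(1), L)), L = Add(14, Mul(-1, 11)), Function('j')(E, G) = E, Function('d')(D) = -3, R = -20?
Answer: Pow(15, Rational(1, 2)) ≈ 3.8730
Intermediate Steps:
L = 3 (L = Add(14, -11) = 3)
q = 7 (q = Add(9, Add(-5, Mul(-1, -3))) = Add(9, Add(-5, 3)) = Add(9, -2) = 7)
v = 35 (v = Mul(7, Add(2, 3)) = Mul(7, 5) = 35)
Pow(Add(Function('j')(R, -58), v), Rational(1, 2)) = Pow(Add(-20, 35), Rational(1, 2)) = Pow(15, Rational(1, 2))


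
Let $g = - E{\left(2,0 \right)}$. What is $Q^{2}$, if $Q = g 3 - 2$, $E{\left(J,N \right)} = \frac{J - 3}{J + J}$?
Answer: $\frac{25}{16} \approx 1.5625$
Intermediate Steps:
$E{\left(J,N \right)} = \frac{-3 + J}{2 J}$
$g = \frac{1}{4}$ ($g = - \frac{-3 + 2}{2 \cdot 2} = - \frac{-1}{2 \cdot 2} = \left(-1\right) \left(- \frac{1}{4}\right) = \frac{1}{4} \approx 0.25$)
$Q = - \frac{5}{4}$ ($Q = \frac{1}{4} \cdot 3 - 2 = \frac{3}{4} - 2 = - \frac{5}{4} \approx -1.25$)
$Q^{2} = \left(- \frac{5}{4}\right)^{2} = \frac{25}{16}$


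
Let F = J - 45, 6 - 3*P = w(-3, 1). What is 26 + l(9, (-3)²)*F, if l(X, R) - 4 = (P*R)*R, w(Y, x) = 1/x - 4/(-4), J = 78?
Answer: 3722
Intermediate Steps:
w(Y, x) = 1 + 1/x (w(Y, x) = 1/x - 4*(-¼) = 1/x + 1 = 1 + 1/x)
P = 4/3 (P = 2 - (1 + 1)/(3*1) = 2 - 2/3 = 2 - ⅓*2 = 2 - ⅔ = 4/3 ≈ 1.3333)
l(X, R) = 4 + 4*R²/3 (l(X, R) = 4 + (4*R/3)*R = 4 + 4*R²/3)
F = 33 (F = 78 - 45 = 33)
26 + l(9, (-3)²)*F = 26 + (4 + 4*((-3)²)²/3)*33 = 26 + (4 + (4/3)*9²)*33 = 26 + (4 + (4/3)*81)*33 = 26 + (4 + 108)*33 = 26 + 112*33 = 26 + 3696 = 3722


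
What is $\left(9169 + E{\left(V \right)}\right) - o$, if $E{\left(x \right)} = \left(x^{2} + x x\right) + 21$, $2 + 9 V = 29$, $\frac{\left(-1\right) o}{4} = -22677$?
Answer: $-81500$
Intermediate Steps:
$o = 90708$ ($o = \left(-4\right) \left(-22677\right) = 90708$)
$V = 3$ ($V = - \frac{2}{9} + \frac{1}{9} \cdot 29 = - \frac{2}{9} + \frac{29}{9} = 3$)
$E{\left(x \right)} = 21 + 2 x^{2}$ ($E{\left(x \right)} = \left(x^{2} + x^{2}\right) + 21 = 2 x^{2} + 21 = 21 + 2 x^{2}$)
$\left(9169 + E{\left(V \right)}\right) - o = \left(9169 + \left(21 + 2 \cdot 3^{2}\right)\right) - 90708 = \left(9169 + \left(21 + 2 \cdot 9\right)\right) - 90708 = \left(9169 + \left(21 + 18\right)\right) - 90708 = \left(9169 + 39\right) - 90708 = 9208 - 90708 = -81500$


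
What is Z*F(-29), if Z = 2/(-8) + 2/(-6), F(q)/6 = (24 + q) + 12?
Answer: -49/2 ≈ -24.500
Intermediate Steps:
F(q) = 216 + 6*q (F(q) = 6*((24 + q) + 12) = 6*(36 + q) = 216 + 6*q)
Z = -7/12 (Z = 2*(-1/8) + 2*(-1/6) = -1/4 - 1/3 = -7/12 ≈ -0.58333)
Z*F(-29) = -7*(216 + 6*(-29))/12 = -7*(216 - 174)/12 = -7/12*42 = -49/2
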